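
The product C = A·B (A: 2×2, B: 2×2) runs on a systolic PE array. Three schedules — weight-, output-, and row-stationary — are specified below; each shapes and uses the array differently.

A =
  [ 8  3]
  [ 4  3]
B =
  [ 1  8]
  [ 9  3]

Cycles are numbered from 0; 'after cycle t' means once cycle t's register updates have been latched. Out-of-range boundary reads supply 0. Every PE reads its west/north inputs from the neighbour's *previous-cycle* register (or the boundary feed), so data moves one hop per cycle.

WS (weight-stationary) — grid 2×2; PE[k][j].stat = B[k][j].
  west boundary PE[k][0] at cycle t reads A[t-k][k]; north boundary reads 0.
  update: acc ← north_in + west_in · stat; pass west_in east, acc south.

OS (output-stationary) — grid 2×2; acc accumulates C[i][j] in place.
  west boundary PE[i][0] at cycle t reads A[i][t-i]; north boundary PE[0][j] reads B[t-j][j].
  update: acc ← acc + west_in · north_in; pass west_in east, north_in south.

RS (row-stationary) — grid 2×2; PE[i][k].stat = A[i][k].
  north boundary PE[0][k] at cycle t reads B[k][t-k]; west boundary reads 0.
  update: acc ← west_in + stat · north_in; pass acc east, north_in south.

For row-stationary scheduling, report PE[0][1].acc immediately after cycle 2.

RS (2×2). Following PE[0][1] plus its west/north inputs:
  c0 r0c0: 8 / 8 / 1
  c0 r0c1: 0 / 0 / 0
  c1 r0c0: 64 / 64 / 8
  c1 r0c1: 35 / 35 / 9
  c2 r0c0: 0 / 0 / 0
  c2 r0c1: 73 / 73 / 3

PE[0][1].acc = 73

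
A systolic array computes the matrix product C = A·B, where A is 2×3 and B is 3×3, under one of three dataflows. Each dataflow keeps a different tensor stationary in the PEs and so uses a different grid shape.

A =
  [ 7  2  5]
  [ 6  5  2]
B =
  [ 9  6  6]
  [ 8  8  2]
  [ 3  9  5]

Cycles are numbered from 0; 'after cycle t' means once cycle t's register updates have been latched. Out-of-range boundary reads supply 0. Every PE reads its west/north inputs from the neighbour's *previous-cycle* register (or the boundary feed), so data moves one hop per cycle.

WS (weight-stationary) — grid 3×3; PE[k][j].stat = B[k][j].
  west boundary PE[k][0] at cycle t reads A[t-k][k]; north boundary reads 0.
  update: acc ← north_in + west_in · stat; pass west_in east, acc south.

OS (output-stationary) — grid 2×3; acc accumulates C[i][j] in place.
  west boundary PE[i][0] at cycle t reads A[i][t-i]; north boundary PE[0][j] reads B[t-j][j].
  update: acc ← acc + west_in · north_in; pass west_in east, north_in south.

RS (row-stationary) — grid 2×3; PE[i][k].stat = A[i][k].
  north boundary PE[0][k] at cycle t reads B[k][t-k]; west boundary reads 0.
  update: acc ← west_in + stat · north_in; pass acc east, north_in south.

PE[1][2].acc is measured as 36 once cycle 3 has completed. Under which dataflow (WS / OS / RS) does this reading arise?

dataflow = OS

WS [3×3] PE[1][2] across cycles:
  c0 r1c2: 0 / 0 / 0
  c1 r1c2: 0 / 0 / 0
  c2 r1c2: 0 / 0 / 0
  c3 r1c2: 46 / 2 / 46
OS [2×3] PE[1][2] across cycles:
  c0 r1c2: 0 / 0 / 0
  c1 r1c2: 0 / 0 / 0
  c2 r1c2: 0 / 0 / 0
  c3 r1c2: 36 / 6 / 6
RS [2×3] PE[1][2] across cycles:
  c0 r1c2: 0 / 0 / 0
  c1 r1c2: 0 / 0 / 0
  c2 r1c2: 0 / 0 / 0
  c3 r1c2: 100 / 100 / 3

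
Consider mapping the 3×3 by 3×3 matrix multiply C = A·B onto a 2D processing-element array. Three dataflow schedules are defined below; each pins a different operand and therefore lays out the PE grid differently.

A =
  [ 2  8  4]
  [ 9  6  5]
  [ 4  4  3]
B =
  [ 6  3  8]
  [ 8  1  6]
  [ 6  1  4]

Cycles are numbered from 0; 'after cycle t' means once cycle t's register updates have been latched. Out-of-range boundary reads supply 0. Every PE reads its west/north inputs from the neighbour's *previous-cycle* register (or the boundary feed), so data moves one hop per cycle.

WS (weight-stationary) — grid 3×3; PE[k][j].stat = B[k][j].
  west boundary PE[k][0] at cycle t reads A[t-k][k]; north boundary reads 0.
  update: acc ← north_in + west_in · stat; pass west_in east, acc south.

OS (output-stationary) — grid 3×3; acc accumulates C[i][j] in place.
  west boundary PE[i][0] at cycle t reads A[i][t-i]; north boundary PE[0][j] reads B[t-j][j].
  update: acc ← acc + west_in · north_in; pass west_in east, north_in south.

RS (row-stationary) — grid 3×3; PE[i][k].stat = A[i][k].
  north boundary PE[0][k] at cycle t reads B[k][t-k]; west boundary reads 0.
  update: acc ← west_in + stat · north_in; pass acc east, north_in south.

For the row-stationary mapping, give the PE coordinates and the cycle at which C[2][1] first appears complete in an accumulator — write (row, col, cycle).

RS — PE[2][2] is where C[2][1] collects:
  step 0 · PE2,2: acc=0; fwd→0 fwd↓0
  step 1 · PE2,2: acc=0; fwd→0 fwd↓0
  step 2 · PE2,2: acc=0; fwd→0 fwd↓0
  step 3 · PE2,2: acc=0; fwd→0 fwd↓0
  step 4 · PE2,2: acc=74; fwd→74 fwd↓6
  step 5 · PE2,2: acc=19; fwd→19 fwd↓1

(row, col, cycle) = (2, 2, 5)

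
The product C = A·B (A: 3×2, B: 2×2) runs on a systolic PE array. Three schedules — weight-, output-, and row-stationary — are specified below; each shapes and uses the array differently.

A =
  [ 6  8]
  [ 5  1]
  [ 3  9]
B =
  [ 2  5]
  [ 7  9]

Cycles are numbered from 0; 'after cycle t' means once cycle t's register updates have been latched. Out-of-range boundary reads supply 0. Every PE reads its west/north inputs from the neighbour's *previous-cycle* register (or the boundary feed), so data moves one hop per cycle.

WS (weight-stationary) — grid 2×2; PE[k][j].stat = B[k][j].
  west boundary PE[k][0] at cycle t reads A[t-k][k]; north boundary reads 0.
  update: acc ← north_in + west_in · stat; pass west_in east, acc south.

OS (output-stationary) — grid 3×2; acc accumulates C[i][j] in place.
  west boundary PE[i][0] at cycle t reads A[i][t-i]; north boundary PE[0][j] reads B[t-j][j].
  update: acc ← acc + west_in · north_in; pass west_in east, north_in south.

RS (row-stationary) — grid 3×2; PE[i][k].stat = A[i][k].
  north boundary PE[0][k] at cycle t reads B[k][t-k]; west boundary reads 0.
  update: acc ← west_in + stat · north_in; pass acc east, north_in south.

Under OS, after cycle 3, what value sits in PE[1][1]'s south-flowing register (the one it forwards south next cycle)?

OS (3×2). Following PE[1][1] plus its west/north inputs:
  [0] (0,1) acc=0 (h:0 v:0)
  [0] (1,0) acc=0 (h:0 v:0)
  [0] (1,1) acc=0 (h:0 v:0)
  [1] (0,1) acc=30 (h:6 v:5)
  [1] (1,0) acc=10 (h:5 v:2)
  [1] (1,1) acc=0 (h:0 v:0)
  [2] (0,1) acc=102 (h:8 v:9)
  [2] (1,0) acc=17 (h:1 v:7)
  [2] (1,1) acc=25 (h:5 v:5)
  [3] (0,1) acc=102 (h:0 v:0)
  [3] (1,0) acc=17 (h:0 v:0)
  [3] (1,1) acc=34 (h:1 v:9)

register = 9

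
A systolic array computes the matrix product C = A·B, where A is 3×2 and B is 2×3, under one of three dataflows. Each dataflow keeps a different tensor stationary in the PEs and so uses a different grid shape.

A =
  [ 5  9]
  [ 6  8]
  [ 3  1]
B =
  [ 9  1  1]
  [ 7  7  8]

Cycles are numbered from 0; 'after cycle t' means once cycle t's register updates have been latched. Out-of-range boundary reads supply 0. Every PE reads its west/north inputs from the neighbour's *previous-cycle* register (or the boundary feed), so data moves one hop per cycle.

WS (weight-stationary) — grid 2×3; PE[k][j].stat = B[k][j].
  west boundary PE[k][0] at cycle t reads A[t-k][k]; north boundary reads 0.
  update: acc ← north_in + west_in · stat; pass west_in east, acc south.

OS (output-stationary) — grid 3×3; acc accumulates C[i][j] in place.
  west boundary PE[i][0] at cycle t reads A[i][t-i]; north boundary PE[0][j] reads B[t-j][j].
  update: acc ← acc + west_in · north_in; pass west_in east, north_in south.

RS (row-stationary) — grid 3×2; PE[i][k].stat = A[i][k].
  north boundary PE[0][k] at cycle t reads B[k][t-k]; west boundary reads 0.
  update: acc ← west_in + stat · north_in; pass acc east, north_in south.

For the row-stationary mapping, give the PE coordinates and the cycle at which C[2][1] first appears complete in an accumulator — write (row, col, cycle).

(row, col, cycle) = (2, 1, 4)

Under RS, C[2][1] lands at PE[2][1]:
  step 0 · PE2,1: acc=0; fwd→0 fwd↓0
  step 1 · PE2,1: acc=0; fwd→0 fwd↓0
  step 2 · PE2,1: acc=0; fwd→0 fwd↓0
  step 3 · PE2,1: acc=34; fwd→34 fwd↓7
  step 4 · PE2,1: acc=10; fwd→10 fwd↓7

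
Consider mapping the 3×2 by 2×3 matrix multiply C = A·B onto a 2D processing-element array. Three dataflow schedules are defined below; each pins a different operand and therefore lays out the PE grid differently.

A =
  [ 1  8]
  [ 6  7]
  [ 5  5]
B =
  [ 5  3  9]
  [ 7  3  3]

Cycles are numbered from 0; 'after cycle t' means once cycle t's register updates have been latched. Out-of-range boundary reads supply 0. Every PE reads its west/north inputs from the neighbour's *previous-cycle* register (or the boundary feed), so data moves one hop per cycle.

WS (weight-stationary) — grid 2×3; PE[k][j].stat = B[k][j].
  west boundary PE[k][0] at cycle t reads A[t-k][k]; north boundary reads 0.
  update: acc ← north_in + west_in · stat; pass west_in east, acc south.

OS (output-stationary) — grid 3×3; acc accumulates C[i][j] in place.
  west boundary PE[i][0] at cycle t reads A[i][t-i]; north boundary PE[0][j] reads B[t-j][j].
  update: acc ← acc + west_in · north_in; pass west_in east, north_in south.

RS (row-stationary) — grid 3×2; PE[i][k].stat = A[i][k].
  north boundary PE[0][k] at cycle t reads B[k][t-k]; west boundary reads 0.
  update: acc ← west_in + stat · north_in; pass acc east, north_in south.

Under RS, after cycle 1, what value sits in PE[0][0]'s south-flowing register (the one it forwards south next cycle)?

register = 3

RS (3×2). Following PE[0][0] plus its west/north inputs:
  cycle 0: PE[0][0] → acc 5, east 5, south 5
  cycle 1: PE[0][0] → acc 3, east 3, south 3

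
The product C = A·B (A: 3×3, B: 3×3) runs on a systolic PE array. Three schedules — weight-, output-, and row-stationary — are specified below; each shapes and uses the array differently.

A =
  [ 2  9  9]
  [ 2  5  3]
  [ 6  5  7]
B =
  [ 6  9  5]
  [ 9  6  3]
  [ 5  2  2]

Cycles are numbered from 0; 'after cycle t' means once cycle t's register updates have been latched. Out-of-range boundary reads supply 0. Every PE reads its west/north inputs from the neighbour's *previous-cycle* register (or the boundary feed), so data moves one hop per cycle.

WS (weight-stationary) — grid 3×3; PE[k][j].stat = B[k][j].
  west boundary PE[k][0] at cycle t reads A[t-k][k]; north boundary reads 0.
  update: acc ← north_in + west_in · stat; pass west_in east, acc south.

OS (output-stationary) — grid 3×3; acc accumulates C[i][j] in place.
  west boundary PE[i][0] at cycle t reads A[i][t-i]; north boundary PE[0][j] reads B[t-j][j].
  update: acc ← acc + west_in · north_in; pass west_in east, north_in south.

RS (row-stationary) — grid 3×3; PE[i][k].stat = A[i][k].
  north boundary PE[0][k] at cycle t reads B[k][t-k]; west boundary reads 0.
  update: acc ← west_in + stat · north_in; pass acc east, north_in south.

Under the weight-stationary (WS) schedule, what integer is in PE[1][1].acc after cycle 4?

PE[1][1].acc = 84

WS 3×3: PE[1][1] cycle-by-cycle (with neighbour feeds):
  after 0 — PE[0][1] acc=0, pass-E 0, pass-S 0
  after 0 — PE[1][0] acc=0, pass-E 0, pass-S 0
  after 0 — PE[1][1] acc=0, pass-E 0, pass-S 0
  after 1 — PE[0][1] acc=18, pass-E 2, pass-S 18
  after 1 — PE[1][0] acc=93, pass-E 9, pass-S 93
  after 1 — PE[1][1] acc=0, pass-E 0, pass-S 0
  after 2 — PE[0][1] acc=18, pass-E 2, pass-S 18
  after 2 — PE[1][0] acc=57, pass-E 5, pass-S 57
  after 2 — PE[1][1] acc=72, pass-E 9, pass-S 72
  after 3 — PE[0][1] acc=54, pass-E 6, pass-S 54
  after 3 — PE[1][0] acc=81, pass-E 5, pass-S 81
  after 3 — PE[1][1] acc=48, pass-E 5, pass-S 48
  after 4 — PE[0][1] acc=0, pass-E 0, pass-S 0
  after 4 — PE[1][0] acc=0, pass-E 0, pass-S 0
  after 4 — PE[1][1] acc=84, pass-E 5, pass-S 84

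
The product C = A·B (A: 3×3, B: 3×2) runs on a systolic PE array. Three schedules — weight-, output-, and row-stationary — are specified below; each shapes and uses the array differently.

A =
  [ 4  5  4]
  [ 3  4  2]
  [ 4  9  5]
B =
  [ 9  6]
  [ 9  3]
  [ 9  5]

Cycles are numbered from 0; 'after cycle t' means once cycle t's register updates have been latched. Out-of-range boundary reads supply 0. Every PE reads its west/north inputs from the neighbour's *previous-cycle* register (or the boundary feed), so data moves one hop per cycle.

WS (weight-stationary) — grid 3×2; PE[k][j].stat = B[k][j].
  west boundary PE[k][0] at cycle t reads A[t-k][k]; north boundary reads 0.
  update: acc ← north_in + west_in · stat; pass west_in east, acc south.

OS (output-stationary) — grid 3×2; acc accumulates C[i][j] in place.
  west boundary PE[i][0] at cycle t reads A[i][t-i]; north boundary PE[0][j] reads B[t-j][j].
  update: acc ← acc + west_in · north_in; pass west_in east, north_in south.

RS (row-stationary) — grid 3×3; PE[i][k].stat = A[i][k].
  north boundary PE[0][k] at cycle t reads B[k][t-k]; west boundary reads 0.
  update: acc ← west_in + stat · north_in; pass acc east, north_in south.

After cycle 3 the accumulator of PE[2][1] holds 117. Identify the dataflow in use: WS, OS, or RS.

dataflow = RS

— WS: 3×2; PE[2][1] trace:
  step 0 · PE2,1: acc=0; fwd→0 fwd↓0
  step 1 · PE2,1: acc=0; fwd→0 fwd↓0
  step 2 · PE2,1: acc=0; fwd→0 fwd↓0
  step 3 · PE2,1: acc=59; fwd→4 fwd↓59
— OS: 3×2; PE[2][1] trace:
  step 0 · PE2,1: acc=0; fwd→0 fwd↓0
  step 1 · PE2,1: acc=0; fwd→0 fwd↓0
  step 2 · PE2,1: acc=0; fwd→0 fwd↓0
  step 3 · PE2,1: acc=24; fwd→4 fwd↓6
— RS: 3×3; PE[2][1] trace:
  step 0 · PE2,1: acc=0; fwd→0 fwd↓0
  step 1 · PE2,1: acc=0; fwd→0 fwd↓0
  step 2 · PE2,1: acc=0; fwd→0 fwd↓0
  step 3 · PE2,1: acc=117; fwd→117 fwd↓9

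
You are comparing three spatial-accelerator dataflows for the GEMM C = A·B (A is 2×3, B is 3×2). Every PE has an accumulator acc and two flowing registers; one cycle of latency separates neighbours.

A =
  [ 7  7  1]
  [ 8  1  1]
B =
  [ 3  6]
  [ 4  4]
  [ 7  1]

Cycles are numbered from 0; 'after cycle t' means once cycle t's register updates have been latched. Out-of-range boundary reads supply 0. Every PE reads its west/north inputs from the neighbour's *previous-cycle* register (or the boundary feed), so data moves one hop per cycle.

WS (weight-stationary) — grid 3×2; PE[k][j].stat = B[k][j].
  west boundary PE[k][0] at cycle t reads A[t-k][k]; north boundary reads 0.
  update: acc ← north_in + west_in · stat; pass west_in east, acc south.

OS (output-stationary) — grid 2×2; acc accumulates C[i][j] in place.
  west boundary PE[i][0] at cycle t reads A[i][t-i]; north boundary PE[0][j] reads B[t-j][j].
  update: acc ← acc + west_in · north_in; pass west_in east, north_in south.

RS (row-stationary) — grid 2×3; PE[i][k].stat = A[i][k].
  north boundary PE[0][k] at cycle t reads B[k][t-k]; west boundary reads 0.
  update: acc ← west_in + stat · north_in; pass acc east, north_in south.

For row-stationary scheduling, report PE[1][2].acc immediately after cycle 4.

RS on a 2×3 grid — tracing PE[1][2] and its feeders:
  @0  [0,2]  acc 0  |  →0  ↓0
  @0  [1,1]  acc 0  |  →0  ↓0
  @0  [1,2]  acc 0  |  →0  ↓0
  @1  [0,2]  acc 0  |  →0  ↓0
  @1  [1,1]  acc 0  |  →0  ↓0
  @1  [1,2]  acc 0  |  →0  ↓0
  @2  [0,2]  acc 56  |  →56  ↓7
  @2  [1,1]  acc 28  |  →28  ↓4
  @2  [1,2]  acc 0  |  →0  ↓0
  @3  [0,2]  acc 71  |  →71  ↓1
  @3  [1,1]  acc 52  |  →52  ↓4
  @3  [1,2]  acc 35  |  →35  ↓7
  @4  [0,2]  acc 0  |  →0  ↓0
  @4  [1,1]  acc 0  |  →0  ↓0
  @4  [1,2]  acc 53  |  →53  ↓1

PE[1][2].acc = 53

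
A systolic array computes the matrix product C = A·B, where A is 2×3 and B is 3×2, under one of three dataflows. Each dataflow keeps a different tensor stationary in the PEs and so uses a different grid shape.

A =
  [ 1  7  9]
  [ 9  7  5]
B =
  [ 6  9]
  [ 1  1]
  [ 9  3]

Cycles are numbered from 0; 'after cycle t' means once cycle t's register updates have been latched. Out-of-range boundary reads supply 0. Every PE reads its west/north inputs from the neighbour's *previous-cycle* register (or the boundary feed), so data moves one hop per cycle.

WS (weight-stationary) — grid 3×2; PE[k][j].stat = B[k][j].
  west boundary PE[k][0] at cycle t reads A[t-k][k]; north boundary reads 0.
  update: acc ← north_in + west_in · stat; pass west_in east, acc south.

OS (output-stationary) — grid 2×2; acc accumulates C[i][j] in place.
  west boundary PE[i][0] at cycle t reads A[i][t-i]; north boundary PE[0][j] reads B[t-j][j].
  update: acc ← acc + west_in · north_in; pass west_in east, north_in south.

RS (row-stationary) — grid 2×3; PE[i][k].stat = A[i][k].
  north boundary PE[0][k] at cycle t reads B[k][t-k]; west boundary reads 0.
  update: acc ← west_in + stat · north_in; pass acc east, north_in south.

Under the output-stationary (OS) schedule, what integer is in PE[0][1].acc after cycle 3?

OS 2×2: PE[0][1] cycle-by-cycle (with neighbour feeds):
  [0] (0,0) acc=6 (h:1 v:6)
  [0] (0,1) acc=0 (h:0 v:0)
  [1] (0,0) acc=13 (h:7 v:1)
  [1] (0,1) acc=9 (h:1 v:9)
  [2] (0,0) acc=94 (h:9 v:9)
  [2] (0,1) acc=16 (h:7 v:1)
  [3] (0,0) acc=94 (h:0 v:0)
  [3] (0,1) acc=43 (h:9 v:3)

PE[0][1].acc = 43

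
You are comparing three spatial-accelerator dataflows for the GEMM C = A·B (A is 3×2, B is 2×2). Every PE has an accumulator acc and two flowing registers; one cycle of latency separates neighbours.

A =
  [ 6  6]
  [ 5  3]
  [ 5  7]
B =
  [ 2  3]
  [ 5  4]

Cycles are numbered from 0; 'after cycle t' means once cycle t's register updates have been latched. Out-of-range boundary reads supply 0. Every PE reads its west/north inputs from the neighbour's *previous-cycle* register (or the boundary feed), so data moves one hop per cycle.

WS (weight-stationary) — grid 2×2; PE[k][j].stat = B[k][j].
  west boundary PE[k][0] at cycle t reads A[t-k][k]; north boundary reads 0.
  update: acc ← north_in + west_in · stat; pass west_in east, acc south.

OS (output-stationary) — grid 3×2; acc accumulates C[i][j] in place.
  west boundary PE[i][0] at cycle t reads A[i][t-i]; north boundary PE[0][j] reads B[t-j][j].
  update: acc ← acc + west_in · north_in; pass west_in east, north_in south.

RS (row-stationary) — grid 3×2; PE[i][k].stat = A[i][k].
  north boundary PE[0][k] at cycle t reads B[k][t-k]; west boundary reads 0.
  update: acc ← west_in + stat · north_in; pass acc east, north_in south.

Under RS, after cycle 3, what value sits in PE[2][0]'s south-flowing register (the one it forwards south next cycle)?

register = 3

RS 3×2: PE[2][0] cycle-by-cycle (with neighbour feeds):
  c0 r1c0: 0 / 0 / 0
  c0 r2c0: 0 / 0 / 0
  c1 r1c0: 10 / 10 / 2
  c1 r2c0: 0 / 0 / 0
  c2 r1c0: 15 / 15 / 3
  c2 r2c0: 10 / 10 / 2
  c3 r1c0: 0 / 0 / 0
  c3 r2c0: 15 / 15 / 3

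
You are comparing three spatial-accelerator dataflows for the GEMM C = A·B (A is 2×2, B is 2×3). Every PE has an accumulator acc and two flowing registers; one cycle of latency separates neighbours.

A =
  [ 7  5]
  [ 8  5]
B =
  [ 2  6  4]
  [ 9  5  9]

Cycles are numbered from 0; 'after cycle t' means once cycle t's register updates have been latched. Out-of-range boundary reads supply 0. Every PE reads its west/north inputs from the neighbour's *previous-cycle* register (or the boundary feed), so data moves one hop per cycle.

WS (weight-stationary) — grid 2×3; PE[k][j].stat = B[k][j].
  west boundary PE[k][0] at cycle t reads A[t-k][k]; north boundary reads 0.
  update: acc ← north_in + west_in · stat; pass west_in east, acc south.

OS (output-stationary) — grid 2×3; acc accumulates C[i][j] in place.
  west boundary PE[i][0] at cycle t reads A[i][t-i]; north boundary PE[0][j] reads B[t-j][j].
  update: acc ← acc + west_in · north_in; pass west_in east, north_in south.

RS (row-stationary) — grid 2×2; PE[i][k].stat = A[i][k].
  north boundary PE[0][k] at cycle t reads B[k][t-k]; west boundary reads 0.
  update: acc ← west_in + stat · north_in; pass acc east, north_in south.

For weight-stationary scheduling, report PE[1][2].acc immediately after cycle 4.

WS on a 2×3 grid — tracing PE[1][2] and its feeders:
  @0  [0,2]  acc 0  |  →0  ↓0
  @0  [1,1]  acc 0  |  →0  ↓0
  @0  [1,2]  acc 0  |  →0  ↓0
  @1  [0,2]  acc 0  |  →0  ↓0
  @1  [1,1]  acc 0  |  →0  ↓0
  @1  [1,2]  acc 0  |  →0  ↓0
  @2  [0,2]  acc 28  |  →7  ↓28
  @2  [1,1]  acc 67  |  →5  ↓67
  @2  [1,2]  acc 0  |  →0  ↓0
  @3  [0,2]  acc 32  |  →8  ↓32
  @3  [1,1]  acc 73  |  →5  ↓73
  @3  [1,2]  acc 73  |  →5  ↓73
  @4  [0,2]  acc 0  |  →0  ↓0
  @4  [1,1]  acc 0  |  →0  ↓0
  @4  [1,2]  acc 77  |  →5  ↓77

PE[1][2].acc = 77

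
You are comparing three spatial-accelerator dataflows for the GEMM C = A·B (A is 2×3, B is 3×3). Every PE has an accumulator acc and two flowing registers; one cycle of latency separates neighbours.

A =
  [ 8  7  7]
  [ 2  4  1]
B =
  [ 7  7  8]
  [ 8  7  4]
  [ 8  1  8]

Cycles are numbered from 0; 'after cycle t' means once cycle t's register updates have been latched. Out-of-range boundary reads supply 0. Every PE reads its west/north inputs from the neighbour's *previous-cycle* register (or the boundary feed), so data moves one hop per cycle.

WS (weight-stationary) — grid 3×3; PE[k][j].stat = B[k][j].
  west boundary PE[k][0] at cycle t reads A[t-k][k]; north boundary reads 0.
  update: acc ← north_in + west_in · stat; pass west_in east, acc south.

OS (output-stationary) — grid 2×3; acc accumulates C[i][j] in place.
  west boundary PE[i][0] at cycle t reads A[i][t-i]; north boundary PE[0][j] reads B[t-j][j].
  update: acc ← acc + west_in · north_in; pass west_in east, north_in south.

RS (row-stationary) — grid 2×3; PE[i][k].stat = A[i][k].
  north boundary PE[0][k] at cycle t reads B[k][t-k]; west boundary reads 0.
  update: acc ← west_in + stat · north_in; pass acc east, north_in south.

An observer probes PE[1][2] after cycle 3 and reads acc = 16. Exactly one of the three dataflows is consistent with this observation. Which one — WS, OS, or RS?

dataflow = OS

— WS: 3×3; PE[1][2] trace:
  @0  [1,2]  acc 0  |  →0  ↓0
  @1  [1,2]  acc 0  |  →0  ↓0
  @2  [1,2]  acc 0  |  →0  ↓0
  @3  [1,2]  acc 92  |  →7  ↓92
— OS: 2×3; PE[1][2] trace:
  @0  [1,2]  acc 0  |  →0  ↓0
  @1  [1,2]  acc 0  |  →0  ↓0
  @2  [1,2]  acc 0  |  →0  ↓0
  @3  [1,2]  acc 16  |  →2  ↓8
— RS: 2×3; PE[1][2] trace:
  @0  [1,2]  acc 0  |  →0  ↓0
  @1  [1,2]  acc 0  |  →0  ↓0
  @2  [1,2]  acc 0  |  →0  ↓0
  @3  [1,2]  acc 54  |  →54  ↓8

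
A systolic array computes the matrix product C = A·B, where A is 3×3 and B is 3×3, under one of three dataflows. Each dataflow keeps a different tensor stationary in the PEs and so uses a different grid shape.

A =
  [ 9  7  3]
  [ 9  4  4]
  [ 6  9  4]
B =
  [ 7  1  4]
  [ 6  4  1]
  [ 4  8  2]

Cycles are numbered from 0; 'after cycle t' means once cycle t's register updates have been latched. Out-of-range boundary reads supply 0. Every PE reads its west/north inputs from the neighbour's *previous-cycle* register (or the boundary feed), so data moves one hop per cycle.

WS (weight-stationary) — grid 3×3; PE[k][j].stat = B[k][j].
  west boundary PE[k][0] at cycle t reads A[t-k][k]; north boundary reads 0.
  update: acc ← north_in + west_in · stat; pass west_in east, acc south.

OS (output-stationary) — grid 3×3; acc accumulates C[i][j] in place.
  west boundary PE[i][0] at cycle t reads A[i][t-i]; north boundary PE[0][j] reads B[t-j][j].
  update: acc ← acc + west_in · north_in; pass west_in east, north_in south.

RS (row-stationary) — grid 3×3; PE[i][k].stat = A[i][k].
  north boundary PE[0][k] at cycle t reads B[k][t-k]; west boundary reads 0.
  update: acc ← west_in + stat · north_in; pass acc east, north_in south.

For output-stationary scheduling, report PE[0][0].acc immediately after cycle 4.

PE[0][0].acc = 117

OS on a 3×3 grid — tracing PE[0][0] and its feeders:
  c0 r0c0: 63 / 9 / 7
  c1 r0c0: 105 / 7 / 6
  c2 r0c0: 117 / 3 / 4
  c3 r0c0: 117 / 0 / 0
  c4 r0c0: 117 / 0 / 0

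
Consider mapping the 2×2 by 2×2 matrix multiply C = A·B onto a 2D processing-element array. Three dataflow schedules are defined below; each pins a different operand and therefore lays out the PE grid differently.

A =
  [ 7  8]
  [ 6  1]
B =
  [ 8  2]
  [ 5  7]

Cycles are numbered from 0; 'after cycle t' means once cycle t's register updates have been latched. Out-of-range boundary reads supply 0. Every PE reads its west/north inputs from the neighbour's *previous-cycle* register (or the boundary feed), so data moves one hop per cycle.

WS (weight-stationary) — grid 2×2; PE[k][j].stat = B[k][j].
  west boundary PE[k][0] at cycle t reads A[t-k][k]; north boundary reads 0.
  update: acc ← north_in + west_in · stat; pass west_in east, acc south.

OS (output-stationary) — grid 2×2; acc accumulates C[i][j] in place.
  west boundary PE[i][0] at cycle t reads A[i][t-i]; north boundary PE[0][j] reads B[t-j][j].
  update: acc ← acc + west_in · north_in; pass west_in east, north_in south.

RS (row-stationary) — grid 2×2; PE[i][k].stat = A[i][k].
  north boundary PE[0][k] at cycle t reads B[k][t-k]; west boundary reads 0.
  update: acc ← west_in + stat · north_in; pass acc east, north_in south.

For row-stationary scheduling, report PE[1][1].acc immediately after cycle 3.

RS (2×2). Following PE[1][1] plus its west/north inputs:
  t=0 PE[0][1]: acc=0 h=0 v=0
  t=0 PE[1][0]: acc=0 h=0 v=0
  t=0 PE[1][1]: acc=0 h=0 v=0
  t=1 PE[0][1]: acc=96 h=96 v=5
  t=1 PE[1][0]: acc=48 h=48 v=8
  t=1 PE[1][1]: acc=0 h=0 v=0
  t=2 PE[0][1]: acc=70 h=70 v=7
  t=2 PE[1][0]: acc=12 h=12 v=2
  t=2 PE[1][1]: acc=53 h=53 v=5
  t=3 PE[0][1]: acc=0 h=0 v=0
  t=3 PE[1][0]: acc=0 h=0 v=0
  t=3 PE[1][1]: acc=19 h=19 v=7

PE[1][1].acc = 19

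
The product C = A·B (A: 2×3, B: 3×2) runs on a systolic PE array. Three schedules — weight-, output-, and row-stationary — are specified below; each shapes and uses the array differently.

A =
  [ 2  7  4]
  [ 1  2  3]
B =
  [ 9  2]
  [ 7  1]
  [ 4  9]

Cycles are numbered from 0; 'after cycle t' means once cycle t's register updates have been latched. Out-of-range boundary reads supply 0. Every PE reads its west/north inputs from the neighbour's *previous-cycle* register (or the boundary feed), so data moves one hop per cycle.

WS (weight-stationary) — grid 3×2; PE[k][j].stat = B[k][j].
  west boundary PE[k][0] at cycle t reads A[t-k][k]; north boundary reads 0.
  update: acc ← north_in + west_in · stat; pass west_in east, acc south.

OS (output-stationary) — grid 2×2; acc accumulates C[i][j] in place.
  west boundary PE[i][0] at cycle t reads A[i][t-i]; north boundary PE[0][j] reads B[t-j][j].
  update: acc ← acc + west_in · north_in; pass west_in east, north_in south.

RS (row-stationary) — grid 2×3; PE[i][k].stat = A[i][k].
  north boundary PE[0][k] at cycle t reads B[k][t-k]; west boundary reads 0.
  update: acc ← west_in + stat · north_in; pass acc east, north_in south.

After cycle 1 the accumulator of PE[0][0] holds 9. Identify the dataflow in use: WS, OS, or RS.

WS [3×2] PE[0][0] across cycles:
  @0  [0,0]  acc 18  |  →2  ↓18
  @1  [0,0]  acc 9  |  →1  ↓9
OS [2×2] PE[0][0] across cycles:
  @0  [0,0]  acc 18  |  →2  ↓9
  @1  [0,0]  acc 67  |  →7  ↓7
RS [2×3] PE[0][0] across cycles:
  @0  [0,0]  acc 18  |  →18  ↓9
  @1  [0,0]  acc 4  |  →4  ↓2

dataflow = WS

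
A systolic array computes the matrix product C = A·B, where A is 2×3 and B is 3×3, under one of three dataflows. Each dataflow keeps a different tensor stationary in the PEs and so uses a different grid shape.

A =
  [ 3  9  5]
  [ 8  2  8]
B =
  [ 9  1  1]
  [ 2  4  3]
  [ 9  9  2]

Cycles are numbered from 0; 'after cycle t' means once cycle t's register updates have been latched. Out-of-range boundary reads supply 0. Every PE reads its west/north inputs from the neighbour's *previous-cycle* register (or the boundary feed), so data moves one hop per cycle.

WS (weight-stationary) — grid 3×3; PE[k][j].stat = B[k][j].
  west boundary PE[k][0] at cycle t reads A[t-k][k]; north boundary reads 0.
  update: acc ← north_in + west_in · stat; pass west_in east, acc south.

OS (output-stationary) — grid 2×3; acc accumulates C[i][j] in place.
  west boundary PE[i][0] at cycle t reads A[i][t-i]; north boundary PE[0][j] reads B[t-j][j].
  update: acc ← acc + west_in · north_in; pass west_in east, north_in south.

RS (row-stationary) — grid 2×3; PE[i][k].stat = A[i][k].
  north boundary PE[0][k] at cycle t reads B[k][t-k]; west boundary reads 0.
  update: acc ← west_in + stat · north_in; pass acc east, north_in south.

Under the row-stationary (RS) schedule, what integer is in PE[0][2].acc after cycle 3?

RS on a 2×3 grid — tracing PE[0][2] and its feeders:
  after 0 — PE[0][1] acc=0, pass-E 0, pass-S 0
  after 0 — PE[0][2] acc=0, pass-E 0, pass-S 0
  after 1 — PE[0][1] acc=45, pass-E 45, pass-S 2
  after 1 — PE[0][2] acc=0, pass-E 0, pass-S 0
  after 2 — PE[0][1] acc=39, pass-E 39, pass-S 4
  after 2 — PE[0][2] acc=90, pass-E 90, pass-S 9
  after 3 — PE[0][1] acc=30, pass-E 30, pass-S 3
  after 3 — PE[0][2] acc=84, pass-E 84, pass-S 9

PE[0][2].acc = 84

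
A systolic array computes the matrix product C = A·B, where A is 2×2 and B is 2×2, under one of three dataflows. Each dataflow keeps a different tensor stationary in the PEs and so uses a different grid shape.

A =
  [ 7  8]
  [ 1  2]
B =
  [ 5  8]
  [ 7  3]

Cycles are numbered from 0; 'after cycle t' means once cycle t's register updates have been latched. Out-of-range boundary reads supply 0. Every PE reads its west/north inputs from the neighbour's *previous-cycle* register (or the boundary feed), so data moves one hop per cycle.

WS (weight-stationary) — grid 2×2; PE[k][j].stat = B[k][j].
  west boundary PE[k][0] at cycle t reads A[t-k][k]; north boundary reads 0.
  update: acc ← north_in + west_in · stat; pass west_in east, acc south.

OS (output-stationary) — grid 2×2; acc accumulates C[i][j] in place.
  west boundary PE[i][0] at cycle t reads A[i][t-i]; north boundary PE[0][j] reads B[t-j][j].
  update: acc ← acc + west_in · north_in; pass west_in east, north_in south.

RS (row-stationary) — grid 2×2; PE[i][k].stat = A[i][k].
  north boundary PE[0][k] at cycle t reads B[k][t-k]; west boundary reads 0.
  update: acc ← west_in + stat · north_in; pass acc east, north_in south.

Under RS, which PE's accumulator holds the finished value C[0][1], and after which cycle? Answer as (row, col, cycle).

Under RS, C[0][1] lands at PE[0][1]:
  cycle 0: PE[0][1] → acc 0, east 0, south 0
  cycle 1: PE[0][1] → acc 91, east 91, south 7
  cycle 2: PE[0][1] → acc 80, east 80, south 3

(row, col, cycle) = (0, 1, 2)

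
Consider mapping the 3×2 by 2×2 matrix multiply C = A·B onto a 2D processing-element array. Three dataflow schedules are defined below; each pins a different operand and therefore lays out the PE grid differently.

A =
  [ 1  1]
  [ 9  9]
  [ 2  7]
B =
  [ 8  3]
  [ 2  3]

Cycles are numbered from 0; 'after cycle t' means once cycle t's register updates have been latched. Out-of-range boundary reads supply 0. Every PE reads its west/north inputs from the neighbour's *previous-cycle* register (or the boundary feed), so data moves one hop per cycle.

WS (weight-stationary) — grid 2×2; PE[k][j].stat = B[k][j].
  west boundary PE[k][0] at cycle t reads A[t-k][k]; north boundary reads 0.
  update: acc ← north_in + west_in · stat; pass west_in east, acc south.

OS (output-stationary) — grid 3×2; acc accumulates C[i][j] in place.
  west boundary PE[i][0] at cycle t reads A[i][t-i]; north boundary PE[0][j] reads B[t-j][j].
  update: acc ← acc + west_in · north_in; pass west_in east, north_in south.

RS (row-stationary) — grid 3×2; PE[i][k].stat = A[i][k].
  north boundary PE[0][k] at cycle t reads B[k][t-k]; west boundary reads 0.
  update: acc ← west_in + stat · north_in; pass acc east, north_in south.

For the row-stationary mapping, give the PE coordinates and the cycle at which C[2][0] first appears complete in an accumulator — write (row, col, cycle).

RS: C[2][0] accumulates in PE[2][1]:
  cycle 0: PE[2][1] → acc 0, east 0, south 0
  cycle 1: PE[2][1] → acc 0, east 0, south 0
  cycle 2: PE[2][1] → acc 0, east 0, south 0
  cycle 3: PE[2][1] → acc 30, east 30, south 2

(row, col, cycle) = (2, 1, 3)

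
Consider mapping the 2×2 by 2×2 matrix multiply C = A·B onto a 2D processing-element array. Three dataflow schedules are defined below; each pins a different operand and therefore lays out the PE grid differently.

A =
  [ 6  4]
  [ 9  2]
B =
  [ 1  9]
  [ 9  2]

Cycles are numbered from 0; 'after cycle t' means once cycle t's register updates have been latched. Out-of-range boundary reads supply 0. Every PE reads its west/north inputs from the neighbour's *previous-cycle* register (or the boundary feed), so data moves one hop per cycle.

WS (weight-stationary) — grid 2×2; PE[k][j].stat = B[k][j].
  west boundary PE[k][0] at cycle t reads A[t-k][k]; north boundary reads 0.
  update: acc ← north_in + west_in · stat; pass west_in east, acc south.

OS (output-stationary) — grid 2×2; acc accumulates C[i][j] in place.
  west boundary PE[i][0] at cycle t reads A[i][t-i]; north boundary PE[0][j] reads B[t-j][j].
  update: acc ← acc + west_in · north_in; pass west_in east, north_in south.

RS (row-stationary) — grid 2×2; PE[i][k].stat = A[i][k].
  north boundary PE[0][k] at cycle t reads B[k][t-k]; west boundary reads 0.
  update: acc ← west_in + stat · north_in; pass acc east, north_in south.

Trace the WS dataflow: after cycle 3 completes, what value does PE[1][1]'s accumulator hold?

PE[1][1].acc = 85

WS on a 2×2 grid — tracing PE[1][1] and its feeders:
  @0  [0,1]  acc 0  |  →0  ↓0
  @0  [1,0]  acc 0  |  →0  ↓0
  @0  [1,1]  acc 0  |  →0  ↓0
  @1  [0,1]  acc 54  |  →6  ↓54
  @1  [1,0]  acc 42  |  →4  ↓42
  @1  [1,1]  acc 0  |  →0  ↓0
  @2  [0,1]  acc 81  |  →9  ↓81
  @2  [1,0]  acc 27  |  →2  ↓27
  @2  [1,1]  acc 62  |  →4  ↓62
  @3  [0,1]  acc 0  |  →0  ↓0
  @3  [1,0]  acc 0  |  →0  ↓0
  @3  [1,1]  acc 85  |  →2  ↓85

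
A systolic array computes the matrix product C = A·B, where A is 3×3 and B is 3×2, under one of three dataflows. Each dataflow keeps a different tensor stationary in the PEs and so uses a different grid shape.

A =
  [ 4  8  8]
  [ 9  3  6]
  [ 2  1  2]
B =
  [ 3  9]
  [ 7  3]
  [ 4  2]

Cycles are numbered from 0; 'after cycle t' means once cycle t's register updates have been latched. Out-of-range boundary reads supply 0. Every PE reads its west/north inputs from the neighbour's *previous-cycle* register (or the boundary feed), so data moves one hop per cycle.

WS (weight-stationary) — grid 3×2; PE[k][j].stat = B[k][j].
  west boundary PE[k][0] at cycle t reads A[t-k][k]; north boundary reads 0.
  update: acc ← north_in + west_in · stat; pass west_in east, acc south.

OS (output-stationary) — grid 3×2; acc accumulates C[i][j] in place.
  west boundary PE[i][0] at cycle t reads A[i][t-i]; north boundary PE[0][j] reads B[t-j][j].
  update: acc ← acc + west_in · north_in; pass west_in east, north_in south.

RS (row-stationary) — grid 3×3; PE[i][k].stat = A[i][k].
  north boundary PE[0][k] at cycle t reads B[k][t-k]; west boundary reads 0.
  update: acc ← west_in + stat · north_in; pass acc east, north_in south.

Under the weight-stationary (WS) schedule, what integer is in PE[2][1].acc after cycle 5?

PE[2][1].acc = 25

WS on a 3×2 grid — tracing PE[2][1] and its feeders:
  step 0 · PE1,1: acc=0; fwd→0 fwd↓0
  step 0 · PE2,0: acc=0; fwd→0 fwd↓0
  step 0 · PE2,1: acc=0; fwd→0 fwd↓0
  step 1 · PE1,1: acc=0; fwd→0 fwd↓0
  step 1 · PE2,0: acc=0; fwd→0 fwd↓0
  step 1 · PE2,1: acc=0; fwd→0 fwd↓0
  step 2 · PE1,1: acc=60; fwd→8 fwd↓60
  step 2 · PE2,0: acc=100; fwd→8 fwd↓100
  step 2 · PE2,1: acc=0; fwd→0 fwd↓0
  step 3 · PE1,1: acc=90; fwd→3 fwd↓90
  step 3 · PE2,0: acc=72; fwd→6 fwd↓72
  step 3 · PE2,1: acc=76; fwd→8 fwd↓76
  step 4 · PE1,1: acc=21; fwd→1 fwd↓21
  step 4 · PE2,0: acc=21; fwd→2 fwd↓21
  step 4 · PE2,1: acc=102; fwd→6 fwd↓102
  step 5 · PE1,1: acc=0; fwd→0 fwd↓0
  step 5 · PE2,0: acc=0; fwd→0 fwd↓0
  step 5 · PE2,1: acc=25; fwd→2 fwd↓25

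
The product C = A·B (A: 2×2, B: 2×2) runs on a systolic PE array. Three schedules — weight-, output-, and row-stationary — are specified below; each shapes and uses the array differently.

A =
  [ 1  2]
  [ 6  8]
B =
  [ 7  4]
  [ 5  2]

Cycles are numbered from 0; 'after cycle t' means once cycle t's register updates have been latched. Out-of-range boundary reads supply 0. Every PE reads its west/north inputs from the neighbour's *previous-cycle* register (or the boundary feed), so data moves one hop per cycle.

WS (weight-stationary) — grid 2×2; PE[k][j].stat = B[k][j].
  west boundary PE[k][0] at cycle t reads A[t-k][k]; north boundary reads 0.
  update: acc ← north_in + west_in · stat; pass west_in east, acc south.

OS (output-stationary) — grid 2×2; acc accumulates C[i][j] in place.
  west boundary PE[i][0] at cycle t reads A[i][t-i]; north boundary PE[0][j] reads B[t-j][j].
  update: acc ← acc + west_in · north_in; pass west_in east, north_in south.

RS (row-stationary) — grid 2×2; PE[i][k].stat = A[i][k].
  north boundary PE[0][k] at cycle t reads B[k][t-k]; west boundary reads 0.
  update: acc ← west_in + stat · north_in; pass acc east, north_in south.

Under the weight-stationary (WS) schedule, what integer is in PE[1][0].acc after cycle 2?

WS (2×2). Following PE[1][0] plus its west/north inputs:
  [0] (0,0) acc=7 (h:1 v:7)
  [0] (1,0) acc=0 (h:0 v:0)
  [1] (0,0) acc=42 (h:6 v:42)
  [1] (1,0) acc=17 (h:2 v:17)
  [2] (0,0) acc=0 (h:0 v:0)
  [2] (1,0) acc=82 (h:8 v:82)

PE[1][0].acc = 82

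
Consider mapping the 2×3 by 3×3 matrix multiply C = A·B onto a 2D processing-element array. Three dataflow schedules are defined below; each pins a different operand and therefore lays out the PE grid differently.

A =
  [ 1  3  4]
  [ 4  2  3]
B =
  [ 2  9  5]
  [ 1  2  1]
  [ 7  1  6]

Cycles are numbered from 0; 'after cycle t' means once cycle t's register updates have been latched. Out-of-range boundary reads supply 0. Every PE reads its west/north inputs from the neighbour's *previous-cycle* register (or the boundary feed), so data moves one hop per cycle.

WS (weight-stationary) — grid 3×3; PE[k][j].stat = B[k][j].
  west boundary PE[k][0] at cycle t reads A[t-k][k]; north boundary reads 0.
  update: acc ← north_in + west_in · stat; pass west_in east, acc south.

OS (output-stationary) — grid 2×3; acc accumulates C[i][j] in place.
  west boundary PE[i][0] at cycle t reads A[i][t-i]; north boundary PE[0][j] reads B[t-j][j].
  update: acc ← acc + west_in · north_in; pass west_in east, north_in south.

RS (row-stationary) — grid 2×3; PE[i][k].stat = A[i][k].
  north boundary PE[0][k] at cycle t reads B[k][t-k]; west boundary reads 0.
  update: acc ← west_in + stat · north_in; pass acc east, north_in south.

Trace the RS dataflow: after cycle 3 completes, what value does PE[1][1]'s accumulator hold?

PE[1][1].acc = 40

RS on a 2×3 grid — tracing PE[1][1] and its feeders:
  after 0 — PE[0][1] acc=0, pass-E 0, pass-S 0
  after 0 — PE[1][0] acc=0, pass-E 0, pass-S 0
  after 0 — PE[1][1] acc=0, pass-E 0, pass-S 0
  after 1 — PE[0][1] acc=5, pass-E 5, pass-S 1
  after 1 — PE[1][0] acc=8, pass-E 8, pass-S 2
  after 1 — PE[1][1] acc=0, pass-E 0, pass-S 0
  after 2 — PE[0][1] acc=15, pass-E 15, pass-S 2
  after 2 — PE[1][0] acc=36, pass-E 36, pass-S 9
  after 2 — PE[1][1] acc=10, pass-E 10, pass-S 1
  after 3 — PE[0][1] acc=8, pass-E 8, pass-S 1
  after 3 — PE[1][0] acc=20, pass-E 20, pass-S 5
  after 3 — PE[1][1] acc=40, pass-E 40, pass-S 2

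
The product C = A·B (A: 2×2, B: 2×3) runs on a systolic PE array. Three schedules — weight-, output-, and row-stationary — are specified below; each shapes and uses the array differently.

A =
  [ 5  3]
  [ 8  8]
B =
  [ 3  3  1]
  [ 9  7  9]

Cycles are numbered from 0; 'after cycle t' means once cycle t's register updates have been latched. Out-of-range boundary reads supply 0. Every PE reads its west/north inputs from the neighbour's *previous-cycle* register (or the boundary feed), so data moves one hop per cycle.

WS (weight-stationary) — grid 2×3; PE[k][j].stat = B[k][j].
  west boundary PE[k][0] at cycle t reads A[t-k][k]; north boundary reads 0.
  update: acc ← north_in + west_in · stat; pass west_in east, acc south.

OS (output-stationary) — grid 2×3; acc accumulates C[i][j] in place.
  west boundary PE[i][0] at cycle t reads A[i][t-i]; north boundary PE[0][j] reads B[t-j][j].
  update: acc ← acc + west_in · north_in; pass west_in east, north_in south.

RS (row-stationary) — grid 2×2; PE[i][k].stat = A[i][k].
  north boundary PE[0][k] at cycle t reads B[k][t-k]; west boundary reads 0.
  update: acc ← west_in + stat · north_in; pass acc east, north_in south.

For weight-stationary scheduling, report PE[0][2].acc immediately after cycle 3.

WS on a 2×3 grid — tracing PE[0][2] and its feeders:
  @0  [0,1]  acc 0  |  →0  ↓0
  @0  [0,2]  acc 0  |  →0  ↓0
  @1  [0,1]  acc 15  |  →5  ↓15
  @1  [0,2]  acc 0  |  →0  ↓0
  @2  [0,1]  acc 24  |  →8  ↓24
  @2  [0,2]  acc 5  |  →5  ↓5
  @3  [0,1]  acc 0  |  →0  ↓0
  @3  [0,2]  acc 8  |  →8  ↓8

PE[0][2].acc = 8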